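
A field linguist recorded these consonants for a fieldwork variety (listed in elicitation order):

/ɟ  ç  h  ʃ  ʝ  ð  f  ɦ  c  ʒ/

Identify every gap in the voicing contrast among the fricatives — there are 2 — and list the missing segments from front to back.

Voiceless: /f/ (labiodental), /ʃ/ (postalveolar), /ç/ (palatal), /h/ (glottal).
Voiced: /ð/ (dental), /ʒ/ (postalveolar), /ʝ/ (palatal), /ɦ/ (glottal).
Gaps, from front to back: labiodental lacks voiced (/v/); dental lacks voiceless (/θ/).

/v/, /θ/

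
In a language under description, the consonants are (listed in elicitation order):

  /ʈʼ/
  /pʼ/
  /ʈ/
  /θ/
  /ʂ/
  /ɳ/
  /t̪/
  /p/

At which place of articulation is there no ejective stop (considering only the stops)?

Plain: /p/ (bilabial), /t̪/ (dental), /ʈ/ (retroflex).
Ejective: /pʼ/ (bilabial), /ʈʼ/ (retroflex).
Every place of articulation has an ejective member except dental, where /t̪ʼ/ would be expected.

dental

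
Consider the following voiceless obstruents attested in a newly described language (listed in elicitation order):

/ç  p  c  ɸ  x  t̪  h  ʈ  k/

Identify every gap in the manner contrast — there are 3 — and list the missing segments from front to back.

/θ/, /ʂ/, /ʔ/

bilabial: stop /p/, fricative /ɸ/.
dental: stop /t̪/, fricative —.
retroflex: stop /ʈ/, fricative —.
palatal: stop /c/, fricative /ç/.
velar: stop /k/, fricative /x/.
glottal: stop —, fricative /h/.
Gaps, from front to back: dental lacks fricative (/θ/); retroflex lacks fricative (/ʂ/); glottal lacks stop (/ʔ/).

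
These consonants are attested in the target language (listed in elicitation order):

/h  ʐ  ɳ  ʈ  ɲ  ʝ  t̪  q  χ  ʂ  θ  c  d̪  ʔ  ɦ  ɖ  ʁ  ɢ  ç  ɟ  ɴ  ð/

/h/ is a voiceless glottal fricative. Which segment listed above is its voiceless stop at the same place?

/ʔ/

The voiceless stop at the same place is a voiceless glottal stop — in this inventory, /ʔ/.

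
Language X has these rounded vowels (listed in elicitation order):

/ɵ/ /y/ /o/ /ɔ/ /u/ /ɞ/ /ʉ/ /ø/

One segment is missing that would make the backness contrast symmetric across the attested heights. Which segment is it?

Front: /y/ (high), /ø/ (high-mid).
Central: /ʉ/ (high), /ɵ/ (high-mid), /ɞ/ (low-mid).
Back: /u/ (high), /o/ (high-mid), /ɔ/ (low-mid).
The low-mid row has no front member, so the gap is the low-mid front rounded vowel /œ/.

/œ/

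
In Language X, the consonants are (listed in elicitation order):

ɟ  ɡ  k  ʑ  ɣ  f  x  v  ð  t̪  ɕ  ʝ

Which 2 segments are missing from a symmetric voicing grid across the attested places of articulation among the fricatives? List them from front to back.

Voiceless: /f/ (labiodental), /ɕ/ (alveolo-palatal), /x/ (velar).
Voiced: /v/ (labiodental), /ð/ (dental), /ʑ/ (alveolo-palatal), /ʝ/ (palatal), /ɣ/ (velar).
Gaps, from front to back: dental lacks voiceless (/θ/); palatal lacks voiceless (/ç/).

/θ/, /ç/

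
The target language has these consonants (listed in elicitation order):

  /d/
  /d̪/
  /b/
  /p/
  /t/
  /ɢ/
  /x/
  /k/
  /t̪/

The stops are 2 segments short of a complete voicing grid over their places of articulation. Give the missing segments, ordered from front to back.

Voiceless: /p/ (bilabial), /t̪/ (dental), /t/ (alveolar), /k/ (velar).
Voiced: /b/ (bilabial), /d̪/ (dental), /d/ (alveolar), /ɢ/ (uvular).
Gaps, from front to back: velar lacks voiced (/ɡ/); uvular lacks voiceless (/q/).

/ɡ/, /q/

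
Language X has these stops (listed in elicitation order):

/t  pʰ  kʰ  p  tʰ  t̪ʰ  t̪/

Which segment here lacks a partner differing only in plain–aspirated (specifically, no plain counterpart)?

Bilabial: /p/ ~ /pʰ/
Dental: /t̪/ ~ /t̪ʰ/
Alveolar: /t/ ~ /tʰ/
Velar: only /kʰ/ (aspirated); no plain partner.
So /kʰ/ is the unpaired segment.

/kʰ/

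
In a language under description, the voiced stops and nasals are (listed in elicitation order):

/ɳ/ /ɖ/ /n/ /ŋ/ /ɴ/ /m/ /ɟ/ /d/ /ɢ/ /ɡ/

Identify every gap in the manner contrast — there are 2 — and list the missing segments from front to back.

/b/, /ɲ/

Oral stop: /d/ (alveolar), /ɖ/ (retroflex), /ɟ/ (palatal), /ɡ/ (velar), /ɢ/ (uvular).
Nasal: /m/ (bilabial), /n/ (alveolar), /ɳ/ (retroflex), /ŋ/ (velar), /ɴ/ (uvular).
Gaps, from front to back: bilabial lacks oral stop (/b/); palatal lacks nasal (/ɲ/).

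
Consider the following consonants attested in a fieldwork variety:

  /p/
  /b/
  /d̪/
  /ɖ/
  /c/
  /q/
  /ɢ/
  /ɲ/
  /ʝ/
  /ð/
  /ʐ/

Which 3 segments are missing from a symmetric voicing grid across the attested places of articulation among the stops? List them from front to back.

place of articulation  voiceless  voiced  
bilabial          p         b       
dental            —         d̪      
retroflex         —         ɖ       
palatal           c         —       
uvular            q         ɢ       
Gaps, from front to back: dental lacks voiceless (/t̪/); retroflex lacks voiceless (/ʈ/); palatal lacks voiced (/ɟ/).

/t̪/, /ʈ/, /ɟ/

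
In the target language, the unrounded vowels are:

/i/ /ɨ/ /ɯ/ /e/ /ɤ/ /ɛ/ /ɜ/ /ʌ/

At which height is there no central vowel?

height            front     central   back    
high              i         ɨ         ɯ       
high-mid          e         —         ɤ       
low-mid           ɛ         ɜ         ʌ       
Every height has a central member except high-mid, where /ɘ/ would be expected.

high-mid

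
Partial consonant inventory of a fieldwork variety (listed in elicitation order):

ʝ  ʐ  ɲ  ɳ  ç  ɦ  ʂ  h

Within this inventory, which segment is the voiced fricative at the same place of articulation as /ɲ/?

/ʝ/

/ɲ/ is a palatal nasal.
The voiced fricative at the same place is a voiced palatal fricative — in this inventory, /ʝ/.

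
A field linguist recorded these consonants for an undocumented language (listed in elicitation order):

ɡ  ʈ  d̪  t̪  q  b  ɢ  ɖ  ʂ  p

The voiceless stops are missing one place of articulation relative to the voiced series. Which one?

Voiceless: /p/ (bilabial), /t̪/ (dental), /ʈ/ (retroflex), /q/ (uvular).
Voiced: /b/ (bilabial), /d̪/ (dental), /ɖ/ (retroflex), /ɡ/ (velar), /ɢ/ (uvular).
Every place of articulation has a voiceless member except velar, where /k/ would be expected.

velar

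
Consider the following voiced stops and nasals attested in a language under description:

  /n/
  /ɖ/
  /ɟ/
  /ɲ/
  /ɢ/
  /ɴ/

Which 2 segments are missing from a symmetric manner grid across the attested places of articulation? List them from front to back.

/d/, /ɳ/

Oral stop: /ɖ/ (retroflex), /ɟ/ (palatal), /ɢ/ (uvular).
Nasal: /n/ (alveolar), /ɲ/ (palatal), /ɴ/ (uvular).
Gaps, from front to back: alveolar lacks oral stop (/d/); retroflex lacks nasal (/ɳ/).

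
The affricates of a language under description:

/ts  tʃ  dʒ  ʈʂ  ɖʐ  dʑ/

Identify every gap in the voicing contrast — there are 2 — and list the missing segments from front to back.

Voiceless: /ts/ (alveolar), /tʃ/ (postalveolar), /ʈʂ/ (retroflex).
Voiced: /dʒ/ (postalveolar), /ɖʐ/ (retroflex), /dʑ/ (alveolo-palatal).
Gaps, from front to back: alveolar lacks voiced (/dz/); alveolo-palatal lacks voiceless (/tɕ/).

/dz/, /tɕ/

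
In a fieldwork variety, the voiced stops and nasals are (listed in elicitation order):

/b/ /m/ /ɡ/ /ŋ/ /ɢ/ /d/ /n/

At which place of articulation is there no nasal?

uvular

Oral stop: /b/ (bilabial), /d/ (alveolar), /ɡ/ (velar), /ɢ/ (uvular).
Nasal: /m/ (bilabial), /n/ (alveolar), /ŋ/ (velar).
Every place of articulation has a nasal member except uvular, where /ɴ/ would be expected.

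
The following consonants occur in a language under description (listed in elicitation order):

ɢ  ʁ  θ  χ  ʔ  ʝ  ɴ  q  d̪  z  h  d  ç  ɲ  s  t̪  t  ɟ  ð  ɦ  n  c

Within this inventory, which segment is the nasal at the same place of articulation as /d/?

/d/ is a voiced alveolar stop.
The nasal at the same place is an alveolar nasal — in this inventory, /n/.

/n/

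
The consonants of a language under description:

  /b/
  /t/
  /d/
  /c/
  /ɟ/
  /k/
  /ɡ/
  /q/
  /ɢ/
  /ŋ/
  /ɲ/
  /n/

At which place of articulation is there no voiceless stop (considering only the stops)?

bilabial

bilabial: voiceless —, voiced /b/.
alveolar: voiceless /t/, voiced /d/.
palatal: voiceless /c/, voiced /ɟ/.
velar: voiceless /k/, voiced /ɡ/.
uvular: voiceless /q/, voiced /ɢ/.
Every place of articulation has a voiceless member except bilabial, where /p/ would be expected.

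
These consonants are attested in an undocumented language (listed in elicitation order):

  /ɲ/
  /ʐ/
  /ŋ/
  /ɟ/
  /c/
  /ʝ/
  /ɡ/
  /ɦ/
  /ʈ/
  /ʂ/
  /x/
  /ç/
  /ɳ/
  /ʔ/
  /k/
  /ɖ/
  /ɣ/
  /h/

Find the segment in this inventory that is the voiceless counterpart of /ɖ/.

/ʈ/

/ɖ/ is a voiced retroflex stop.
The voiceless counterpart is a voiceless retroflex stop — in this inventory, /ʈ/.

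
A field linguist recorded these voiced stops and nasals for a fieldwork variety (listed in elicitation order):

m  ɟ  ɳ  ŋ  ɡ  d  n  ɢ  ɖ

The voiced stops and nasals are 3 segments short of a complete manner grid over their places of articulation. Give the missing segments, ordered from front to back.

Oral stop: /d/ (alveolar), /ɖ/ (retroflex), /ɟ/ (palatal), /ɡ/ (velar), /ɢ/ (uvular).
Nasal: /m/ (bilabial), /n/ (alveolar), /ɳ/ (retroflex), /ŋ/ (velar).
Gaps, from front to back: bilabial lacks oral stop (/b/); palatal lacks nasal (/ɲ/); uvular lacks nasal (/ɴ/).

/b/, /ɲ/, /ɴ/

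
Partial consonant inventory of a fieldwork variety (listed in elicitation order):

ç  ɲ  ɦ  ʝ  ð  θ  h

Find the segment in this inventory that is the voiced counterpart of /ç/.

/ʝ/

/ç/ is a voiceless palatal fricative.
The voiced counterpart is a voiced palatal fricative — in this inventory, /ʝ/.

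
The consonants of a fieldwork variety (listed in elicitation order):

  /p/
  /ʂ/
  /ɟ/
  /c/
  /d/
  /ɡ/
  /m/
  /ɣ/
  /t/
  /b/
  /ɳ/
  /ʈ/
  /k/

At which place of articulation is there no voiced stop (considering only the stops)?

bilabial: voiceless /p/, voiced /b/.
alveolar: voiceless /t/, voiced /d/.
retroflex: voiceless /ʈ/, voiced —.
palatal: voiceless /c/, voiced /ɟ/.
velar: voiceless /k/, voiced /ɡ/.
Every place of articulation has a voiced member except retroflex, where /ɖ/ would be expected.

retroflex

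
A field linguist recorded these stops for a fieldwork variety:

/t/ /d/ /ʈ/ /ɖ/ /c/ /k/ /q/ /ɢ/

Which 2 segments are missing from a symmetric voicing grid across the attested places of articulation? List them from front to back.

place of articulation  voiceless  voiced  
alveolar          t         d       
retroflex         ʈ         ɖ       
palatal           c         —       
velar             k         —       
uvular            q         ɢ       
Gaps, from front to back: palatal lacks voiced (/ɟ/); velar lacks voiced (/ɡ/).

/ɟ/, /ɡ/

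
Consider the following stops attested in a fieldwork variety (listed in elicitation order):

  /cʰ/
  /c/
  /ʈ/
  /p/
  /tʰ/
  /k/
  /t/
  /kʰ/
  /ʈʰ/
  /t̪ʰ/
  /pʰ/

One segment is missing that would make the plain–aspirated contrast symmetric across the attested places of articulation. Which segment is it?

Plain: /p/ (bilabial), /t/ (alveolar), /ʈ/ (retroflex), /c/ (palatal), /k/ (velar).
Aspirated: /pʰ/ (bilabial), /t̪ʰ/ (dental), /tʰ/ (alveolar), /ʈʰ/ (retroflex), /cʰ/ (palatal), /kʰ/ (velar).
The dental row has no plain member, so the gap is the plain dental stop /t̪/.

/t̪/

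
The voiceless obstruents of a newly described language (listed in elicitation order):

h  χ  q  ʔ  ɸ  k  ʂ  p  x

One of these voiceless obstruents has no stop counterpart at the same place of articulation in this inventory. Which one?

Bilabial: /p/ ~ /ɸ/
Velar: /k/ ~ /x/
Uvular: /q/ ~ /χ/
Glottal: /ʔ/ ~ /h/
Retroflex: only /ʂ/ (fricative); no stop partner.
So /ʂ/ is the unpaired segment.

/ʂ/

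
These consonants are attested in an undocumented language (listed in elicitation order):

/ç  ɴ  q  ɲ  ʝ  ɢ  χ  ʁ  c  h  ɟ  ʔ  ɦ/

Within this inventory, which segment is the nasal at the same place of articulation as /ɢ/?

/ɢ/ is a voiced uvular stop.
The nasal at the same place is an uvular nasal — in this inventory, /ɴ/.

/ɴ/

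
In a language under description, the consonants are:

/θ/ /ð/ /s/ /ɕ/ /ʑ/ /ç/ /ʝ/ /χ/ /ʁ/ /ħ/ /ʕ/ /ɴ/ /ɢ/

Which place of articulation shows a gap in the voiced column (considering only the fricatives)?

place of articulation  voiceless  voiced  
dental            θ         ð       
alveolar          s         —       
alveolo-palatal   ɕ         ʑ       
palatal           ç         ʝ       
uvular            χ         ʁ       
pharyngeal        ħ         ʕ       
Every place of articulation has a voiced member except alveolar, where /z/ would be expected.

alveolar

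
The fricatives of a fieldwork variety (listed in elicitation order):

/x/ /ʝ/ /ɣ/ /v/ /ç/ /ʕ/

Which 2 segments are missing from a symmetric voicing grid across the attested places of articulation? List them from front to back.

/f/, /ħ/

place of articulation  voiceless  voiced  
labiodental       —         v       
palatal           ç         ʝ       
velar             x         ɣ       
pharyngeal        —         ʕ       
Gaps, from front to back: labiodental lacks voiceless (/f/); pharyngeal lacks voiceless (/ħ/).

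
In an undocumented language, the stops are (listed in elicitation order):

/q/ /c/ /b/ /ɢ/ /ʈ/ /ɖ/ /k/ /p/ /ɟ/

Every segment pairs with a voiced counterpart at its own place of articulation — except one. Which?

/k/

Bilabial: /p/ ~ /b/
Retroflex: /ʈ/ ~ /ɖ/
Palatal: /c/ ~ /ɟ/
Uvular: /q/ ~ /ɢ/
Velar: only /k/ (voiceless); no voiced partner.
So /k/ is the unpaired segment.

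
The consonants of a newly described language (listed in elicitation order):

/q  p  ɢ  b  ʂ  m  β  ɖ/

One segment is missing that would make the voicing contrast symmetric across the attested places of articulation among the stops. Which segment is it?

/ʈ/

Voiceless: /p/ (bilabial), /q/ (uvular).
Voiced: /b/ (bilabial), /ɖ/ (retroflex), /ɢ/ (uvular).
The retroflex row has no voiceless member, so the gap is the voiceless retroflex stop /ʈ/.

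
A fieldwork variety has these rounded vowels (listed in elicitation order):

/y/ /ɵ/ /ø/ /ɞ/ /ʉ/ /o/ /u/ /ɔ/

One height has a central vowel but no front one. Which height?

height            front     central   back    
high              y         ʉ         u       
high-mid          ø         ɵ         o       
low-mid           —         ɞ         ɔ       
Every height has a front member except low-mid, where /œ/ would be expected.

low-mid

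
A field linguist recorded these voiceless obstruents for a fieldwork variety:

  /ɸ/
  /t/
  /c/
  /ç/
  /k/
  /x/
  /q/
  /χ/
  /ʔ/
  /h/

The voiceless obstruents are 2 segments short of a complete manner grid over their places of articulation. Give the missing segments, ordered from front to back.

/p/, /s/

Stop: /t/ (alveolar), /c/ (palatal), /k/ (velar), /q/ (uvular), /ʔ/ (glottal).
Fricative: /ɸ/ (bilabial), /ç/ (palatal), /x/ (velar), /χ/ (uvular), /h/ (glottal).
Gaps, from front to back: bilabial lacks stop (/p/); alveolar lacks fricative (/s/).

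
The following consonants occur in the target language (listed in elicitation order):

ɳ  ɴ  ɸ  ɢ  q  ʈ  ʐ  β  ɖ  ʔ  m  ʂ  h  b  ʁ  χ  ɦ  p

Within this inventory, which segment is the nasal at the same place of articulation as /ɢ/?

/ɴ/

/ɢ/ is a voiced uvular stop.
The nasal at the same place is an uvular nasal — in this inventory, /ɴ/.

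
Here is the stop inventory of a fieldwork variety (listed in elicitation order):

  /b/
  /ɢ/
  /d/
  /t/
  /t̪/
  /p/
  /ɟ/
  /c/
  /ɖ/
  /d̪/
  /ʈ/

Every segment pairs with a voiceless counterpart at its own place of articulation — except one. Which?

Bilabial: /p/ ~ /b/
Dental: /t̪/ ~ /d̪/
Alveolar: /t/ ~ /d/
Retroflex: /ʈ/ ~ /ɖ/
Palatal: /c/ ~ /ɟ/
Uvular: only /ɢ/ (voiced); no voiceless partner.
So /ɢ/ is the unpaired segment.

/ɢ/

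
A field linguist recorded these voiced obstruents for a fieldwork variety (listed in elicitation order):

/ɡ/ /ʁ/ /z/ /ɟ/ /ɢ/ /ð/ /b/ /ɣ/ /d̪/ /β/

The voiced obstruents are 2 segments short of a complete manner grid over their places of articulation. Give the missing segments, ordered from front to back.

place of articulation  stop      fricative
bilabial          b         β       
dental            d̪        ð       
alveolar          —         z       
palatal           ɟ         —       
velar             ɡ         ɣ       
uvular            ɢ         ʁ       
Gaps, from front to back: alveolar lacks stop (/d/); palatal lacks fricative (/ʝ/).

/d/, /ʝ/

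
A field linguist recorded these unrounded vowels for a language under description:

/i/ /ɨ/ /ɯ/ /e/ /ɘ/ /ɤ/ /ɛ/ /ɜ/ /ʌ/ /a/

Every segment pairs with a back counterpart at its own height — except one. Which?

/a/

High: /i/ ~ /ɨ/ ~ /ɯ/
High-mid: /e/ ~ /ɘ/ ~ /ɤ/
Low-mid: /ɛ/ ~ /ɜ/ ~ /ʌ/
Low: only /a/ (front); no back partner.
So /a/ is the unpaired segment.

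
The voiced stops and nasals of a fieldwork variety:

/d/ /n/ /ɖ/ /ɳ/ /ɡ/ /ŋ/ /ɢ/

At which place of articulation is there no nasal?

place of articulation  oral stop  nasal   
alveolar          d         n       
retroflex         ɖ         ɳ       
velar             ɡ         ŋ       
uvular            ɢ         —       
Every place of articulation has a nasal member except uvular, where /ɴ/ would be expected.

uvular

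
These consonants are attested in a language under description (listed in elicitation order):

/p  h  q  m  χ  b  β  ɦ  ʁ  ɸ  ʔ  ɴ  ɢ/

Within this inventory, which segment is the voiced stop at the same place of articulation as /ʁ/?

/ɢ/

/ʁ/ is a voiced uvular fricative.
The voiced stop at the same place is a voiced uvular stop — in this inventory, /ɢ/.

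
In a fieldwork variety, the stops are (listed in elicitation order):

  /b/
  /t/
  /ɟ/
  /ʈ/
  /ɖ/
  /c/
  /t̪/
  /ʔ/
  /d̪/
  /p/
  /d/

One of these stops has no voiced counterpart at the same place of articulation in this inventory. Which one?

/ʔ/

Bilabial: /p/ ~ /b/
Dental: /t̪/ ~ /d̪/
Alveolar: /t/ ~ /d/
Retroflex: /ʈ/ ~ /ɖ/
Palatal: /c/ ~ /ɟ/
Glottal: only /ʔ/ (voiceless); no voiced partner.
So /ʔ/ is the unpaired segment.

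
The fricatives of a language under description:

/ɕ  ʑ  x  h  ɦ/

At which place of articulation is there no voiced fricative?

velar

alveolo-palatal: voiceless /ɕ/, voiced /ʑ/.
velar: voiceless /x/, voiced —.
glottal: voiceless /h/, voiced /ɦ/.
Every place of articulation has a voiced member except velar, where /ɣ/ would be expected.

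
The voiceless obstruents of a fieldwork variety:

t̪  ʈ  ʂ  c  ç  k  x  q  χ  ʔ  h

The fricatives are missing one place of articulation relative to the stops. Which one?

dental

place of articulation  stop      fricative
dental            t̪        —       
retroflex         ʈ         ʂ       
palatal           c         ç       
velar             k         x       
uvular            q         χ       
glottal           ʔ         h       
Every place of articulation has a fricative member except dental, where /θ/ would be expected.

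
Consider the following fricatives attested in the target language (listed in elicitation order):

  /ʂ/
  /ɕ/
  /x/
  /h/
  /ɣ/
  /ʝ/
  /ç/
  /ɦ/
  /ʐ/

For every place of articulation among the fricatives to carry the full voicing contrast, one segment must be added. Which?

Voiceless: /ʂ/ (retroflex), /ɕ/ (alveolo-palatal), /ç/ (palatal), /x/ (velar), /h/ (glottal).
Voiced: /ʐ/ (retroflex), /ʝ/ (palatal), /ɣ/ (velar), /ɦ/ (glottal).
The alveolo-palatal row has no voiced member, so the gap is the voiced alveolo-palatal fricative /ʑ/.

/ʑ/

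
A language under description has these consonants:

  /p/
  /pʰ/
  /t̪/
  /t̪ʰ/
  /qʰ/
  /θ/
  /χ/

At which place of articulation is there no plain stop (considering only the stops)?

Plain: /p/ (bilabial), /t̪/ (dental).
Aspirated: /pʰ/ (bilabial), /t̪ʰ/ (dental), /qʰ/ (uvular).
Every place of articulation has a plain member except uvular, where /q/ would be expected.

uvular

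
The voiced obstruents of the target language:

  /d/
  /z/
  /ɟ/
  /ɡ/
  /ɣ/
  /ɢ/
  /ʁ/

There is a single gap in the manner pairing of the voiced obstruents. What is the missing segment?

place of articulation  stop      fricative
alveolar          d         z       
palatal           ɟ         —       
velar             ɡ         ɣ       
uvular            ɢ         ʁ       
The palatal row has no fricative member, so the gap is the palatal fricative /ʝ/.

/ʝ/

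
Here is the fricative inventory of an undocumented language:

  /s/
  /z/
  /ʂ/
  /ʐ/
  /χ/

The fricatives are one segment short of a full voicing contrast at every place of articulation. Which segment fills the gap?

place of articulation  voiceless  voiced  
alveolar          s         z       
retroflex         ʂ         ʐ       
uvular            χ         —       
The uvular row has no voiced member, so the gap is the voiced uvular fricative /ʁ/.

/ʁ/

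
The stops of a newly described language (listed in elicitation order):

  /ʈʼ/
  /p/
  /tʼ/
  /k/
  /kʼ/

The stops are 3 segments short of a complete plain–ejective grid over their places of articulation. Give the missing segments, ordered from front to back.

Plain: /p/ (bilabial), /k/ (velar).
Ejective: /tʼ/ (alveolar), /ʈʼ/ (retroflex), /kʼ/ (velar).
Gaps, from front to back: bilabial lacks ejective (/pʼ/); alveolar lacks plain (/t/); retroflex lacks plain (/ʈ/).

/pʼ/, /t/, /ʈ/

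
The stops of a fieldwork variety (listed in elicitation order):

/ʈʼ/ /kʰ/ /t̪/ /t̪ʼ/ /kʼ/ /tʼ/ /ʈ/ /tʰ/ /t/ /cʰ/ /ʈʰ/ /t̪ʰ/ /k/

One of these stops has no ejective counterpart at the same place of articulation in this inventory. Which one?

/cʰ/

Dental: /t̪/ ~ /t̪ʰ/ ~ /t̪ʼ/
Alveolar: /t/ ~ /tʰ/ ~ /tʼ/
Retroflex: /ʈ/ ~ /ʈʰ/ ~ /ʈʼ/
Velar: /k/ ~ /kʰ/ ~ /kʼ/
Palatal: only /cʰ/ (aspirated); no ejective partner.
So /cʰ/ is the unpaired segment.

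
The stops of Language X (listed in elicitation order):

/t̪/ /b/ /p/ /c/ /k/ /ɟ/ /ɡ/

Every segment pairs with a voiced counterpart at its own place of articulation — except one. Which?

Bilabial: /p/ ~ /b/
Palatal: /c/ ~ /ɟ/
Velar: /k/ ~ /ɡ/
Dental: only /t̪/ (voiceless); no voiced partner.
So /t̪/ is the unpaired segment.

/t̪/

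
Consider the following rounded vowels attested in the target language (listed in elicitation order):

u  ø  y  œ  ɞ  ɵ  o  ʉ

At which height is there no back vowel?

low-mid

Front: /y/ (high), /ø/ (high-mid), /œ/ (low-mid).
Central: /ʉ/ (high), /ɵ/ (high-mid), /ɞ/ (low-mid).
Back: /u/ (high), /o/ (high-mid).
Every height has a back member except low-mid, where /ɔ/ would be expected.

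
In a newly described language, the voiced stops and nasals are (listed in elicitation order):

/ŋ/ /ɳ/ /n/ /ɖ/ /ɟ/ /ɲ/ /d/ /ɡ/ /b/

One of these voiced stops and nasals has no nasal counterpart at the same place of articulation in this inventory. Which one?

Alveolar: /d/ ~ /n/
Retroflex: /ɖ/ ~ /ɳ/
Palatal: /ɟ/ ~ /ɲ/
Velar: /ɡ/ ~ /ŋ/
Bilabial: only /b/ (oral stop); no nasal partner.
So /b/ is the unpaired segment.

/b/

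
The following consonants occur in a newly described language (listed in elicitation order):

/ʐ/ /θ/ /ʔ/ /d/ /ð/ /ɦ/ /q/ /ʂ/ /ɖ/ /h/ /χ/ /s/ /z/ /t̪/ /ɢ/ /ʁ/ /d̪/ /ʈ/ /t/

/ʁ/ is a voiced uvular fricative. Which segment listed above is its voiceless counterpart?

The voiceless counterpart is a voiceless uvular fricative — in this inventory, /χ/.

/χ/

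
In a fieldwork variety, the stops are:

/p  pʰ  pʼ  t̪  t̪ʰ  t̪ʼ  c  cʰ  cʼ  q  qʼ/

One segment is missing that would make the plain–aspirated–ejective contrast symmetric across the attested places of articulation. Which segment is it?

/qʰ/

place of articulation  plain     aspirated  ejective
bilabial          p         pʰ        pʼ      
dental            t̪        t̪ʰ       t̪ʼ     
palatal           c         cʰ        cʼ      
uvular            q         —         qʼ      
The uvular row has no aspirated member, so the gap is the aspirated uvular stop /qʰ/.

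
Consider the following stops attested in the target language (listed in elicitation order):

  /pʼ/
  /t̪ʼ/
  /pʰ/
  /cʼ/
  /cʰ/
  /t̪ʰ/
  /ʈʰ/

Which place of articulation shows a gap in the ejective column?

place of articulation  aspirated  ejective
bilabial          pʰ        pʼ      
dental            t̪ʰ       t̪ʼ     
retroflex         ʈʰ        —       
palatal           cʰ        cʼ      
Every place of articulation has an ejective member except retroflex, where /ʈʼ/ would be expected.

retroflex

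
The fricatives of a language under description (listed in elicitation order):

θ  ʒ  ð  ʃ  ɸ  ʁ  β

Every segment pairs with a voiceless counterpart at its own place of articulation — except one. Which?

/ʁ/

Bilabial: /ɸ/ ~ /β/
Dental: /θ/ ~ /ð/
Postalveolar: /ʃ/ ~ /ʒ/
Uvular: only /ʁ/ (voiced); no voiceless partner.
So /ʁ/ is the unpaired segment.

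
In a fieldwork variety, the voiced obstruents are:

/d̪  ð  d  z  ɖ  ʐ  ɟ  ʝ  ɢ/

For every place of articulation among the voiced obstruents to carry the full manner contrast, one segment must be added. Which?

place of articulation  stop      fricative
dental            d̪        ð       
alveolar          d         z       
retroflex         ɖ         ʐ       
palatal           ɟ         ʝ       
uvular            ɢ         —       
The uvular row has no fricative member, so the gap is the uvular fricative /ʁ/.

/ʁ/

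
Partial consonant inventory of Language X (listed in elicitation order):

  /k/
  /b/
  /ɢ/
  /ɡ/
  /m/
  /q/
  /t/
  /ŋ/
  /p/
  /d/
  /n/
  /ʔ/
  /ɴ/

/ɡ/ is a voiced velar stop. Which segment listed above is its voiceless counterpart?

/k/

The voiceless counterpart is a voiceless velar stop — in this inventory, /k/.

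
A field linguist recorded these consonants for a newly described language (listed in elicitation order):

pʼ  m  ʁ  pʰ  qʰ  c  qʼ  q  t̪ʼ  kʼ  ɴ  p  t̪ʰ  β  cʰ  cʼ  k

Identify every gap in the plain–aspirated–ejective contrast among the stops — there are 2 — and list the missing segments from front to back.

/t̪/, /kʰ/

place of articulation  plain     aspirated  ejective
bilabial          p         pʰ        pʼ      
dental            —         t̪ʰ       t̪ʼ     
palatal           c         cʰ        cʼ      
velar             k         —         kʼ      
uvular            q         qʰ        qʼ      
Gaps, from front to back: dental lacks plain (/t̪/); velar lacks aspirated (/kʰ/).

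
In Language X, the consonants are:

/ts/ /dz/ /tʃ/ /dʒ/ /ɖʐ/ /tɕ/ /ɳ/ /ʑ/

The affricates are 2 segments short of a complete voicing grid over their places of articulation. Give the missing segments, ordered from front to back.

/ʈʂ/, /dʑ/

alveolar: voiceless /ts/, voiced /dz/.
postalveolar: voiceless /tʃ/, voiced /dʒ/.
retroflex: voiceless —, voiced /ɖʐ/.
alveolo-palatal: voiceless /tɕ/, voiced —.
Gaps, from front to back: retroflex lacks voiceless (/ʈʂ/); alveolo-palatal lacks voiced (/dʑ/).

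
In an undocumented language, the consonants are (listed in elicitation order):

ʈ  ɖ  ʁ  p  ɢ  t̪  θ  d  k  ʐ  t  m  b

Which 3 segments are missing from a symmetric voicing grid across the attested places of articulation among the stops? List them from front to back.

bilabial: voiceless /p/, voiced /b/.
dental: voiceless /t̪/, voiced —.
alveolar: voiceless /t/, voiced /d/.
retroflex: voiceless /ʈ/, voiced /ɖ/.
velar: voiceless /k/, voiced —.
uvular: voiceless —, voiced /ɢ/.
Gaps, from front to back: dental lacks voiced (/d̪/); velar lacks voiced (/ɡ/); uvular lacks voiceless (/q/).

/d̪/, /ɡ/, /q/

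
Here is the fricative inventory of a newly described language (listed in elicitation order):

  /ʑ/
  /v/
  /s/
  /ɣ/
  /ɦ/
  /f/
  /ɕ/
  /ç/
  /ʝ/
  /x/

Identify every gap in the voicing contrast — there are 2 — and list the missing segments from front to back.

/z/, /h/

labiodental: voiceless /f/, voiced /v/.
alveolar: voiceless /s/, voiced —.
alveolo-palatal: voiceless /ɕ/, voiced /ʑ/.
palatal: voiceless /ç/, voiced /ʝ/.
velar: voiceless /x/, voiced /ɣ/.
glottal: voiceless —, voiced /ɦ/.
Gaps, from front to back: alveolar lacks voiced (/z/); glottal lacks voiceless (/h/).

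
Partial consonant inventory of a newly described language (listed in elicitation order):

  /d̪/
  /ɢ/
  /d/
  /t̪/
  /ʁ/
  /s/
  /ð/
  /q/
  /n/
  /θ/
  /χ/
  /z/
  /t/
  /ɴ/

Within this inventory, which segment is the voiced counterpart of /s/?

/s/ is a voiceless alveolar fricative.
The voiced counterpart is a voiced alveolar fricative — in this inventory, /z/.

/z/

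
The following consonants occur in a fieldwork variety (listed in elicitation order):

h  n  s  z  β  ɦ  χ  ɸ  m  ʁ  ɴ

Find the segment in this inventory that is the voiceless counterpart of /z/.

/s/

/z/ is a voiced alveolar fricative.
The voiceless counterpart is a voiceless alveolar fricative — in this inventory, /s/.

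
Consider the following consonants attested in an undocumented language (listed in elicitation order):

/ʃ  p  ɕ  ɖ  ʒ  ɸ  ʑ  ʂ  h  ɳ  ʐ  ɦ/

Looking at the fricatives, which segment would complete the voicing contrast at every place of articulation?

/β/

Voiceless: /ɸ/ (bilabial), /ʃ/ (postalveolar), /ʂ/ (retroflex), /ɕ/ (alveolo-palatal), /h/ (glottal).
Voiced: /ʒ/ (postalveolar), /ʐ/ (retroflex), /ʑ/ (alveolo-palatal), /ɦ/ (glottal).
The bilabial row has no voiced member, so the gap is the voiced bilabial fricative /β/.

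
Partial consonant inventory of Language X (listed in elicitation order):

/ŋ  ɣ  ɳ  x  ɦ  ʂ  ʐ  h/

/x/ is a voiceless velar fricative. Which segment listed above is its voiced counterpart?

The voiced counterpart is a voiced velar fricative — in this inventory, /ɣ/.

/ɣ/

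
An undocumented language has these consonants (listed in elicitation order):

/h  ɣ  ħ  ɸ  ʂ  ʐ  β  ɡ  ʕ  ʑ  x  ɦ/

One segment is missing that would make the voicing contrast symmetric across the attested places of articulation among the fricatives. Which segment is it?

place of articulation  voiceless  voiced  
bilabial          ɸ         β       
retroflex         ʂ         ʐ       
alveolo-palatal   —         ʑ       
velar             x         ɣ       
pharyngeal        ħ         ʕ       
glottal           h         ɦ       
The alveolo-palatal row has no voiceless member, so the gap is the voiceless alveolo-palatal fricative /ɕ/.

/ɕ/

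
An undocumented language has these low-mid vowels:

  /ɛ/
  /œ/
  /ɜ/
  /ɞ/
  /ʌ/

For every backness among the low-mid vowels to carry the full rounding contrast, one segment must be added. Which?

front: unrounded /ɛ/, rounded /œ/.
central: unrounded /ɜ/, rounded /ɞ/.
back: unrounded /ʌ/, rounded —.
The back row has no rounded member, so the gap is the back rounded vowel /ɔ/.

/ɔ/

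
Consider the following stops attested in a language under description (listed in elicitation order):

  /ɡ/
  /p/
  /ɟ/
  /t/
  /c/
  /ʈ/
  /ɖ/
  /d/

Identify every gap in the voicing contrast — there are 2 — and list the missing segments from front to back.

/b/, /k/

place of articulation  voiceless  voiced  
bilabial          p         —       
alveolar          t         d       
retroflex         ʈ         ɖ       
palatal           c         ɟ       
velar             —         ɡ       
Gaps, from front to back: bilabial lacks voiced (/b/); velar lacks voiceless (/k/).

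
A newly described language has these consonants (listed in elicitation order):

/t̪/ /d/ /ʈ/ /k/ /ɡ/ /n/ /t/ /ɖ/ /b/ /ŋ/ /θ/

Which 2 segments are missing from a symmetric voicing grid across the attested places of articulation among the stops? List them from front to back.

Voiceless: /t̪/ (dental), /t/ (alveolar), /ʈ/ (retroflex), /k/ (velar).
Voiced: /b/ (bilabial), /d/ (alveolar), /ɖ/ (retroflex), /ɡ/ (velar).
Gaps, from front to back: bilabial lacks voiceless (/p/); dental lacks voiced (/d̪/).

/p/, /d̪/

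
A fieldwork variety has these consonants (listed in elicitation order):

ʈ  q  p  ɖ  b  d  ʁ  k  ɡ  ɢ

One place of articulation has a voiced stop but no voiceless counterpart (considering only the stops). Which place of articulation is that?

Voiceless: /p/ (bilabial), /ʈ/ (retroflex), /k/ (velar), /q/ (uvular).
Voiced: /b/ (bilabial), /d/ (alveolar), /ɖ/ (retroflex), /ɡ/ (velar), /ɢ/ (uvular).
Every place of articulation has a voiceless member except alveolar, where /t/ would be expected.

alveolar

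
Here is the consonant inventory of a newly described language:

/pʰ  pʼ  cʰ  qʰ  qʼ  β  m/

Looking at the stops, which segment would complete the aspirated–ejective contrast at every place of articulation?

Aspirated: /pʰ/ (bilabial), /cʰ/ (palatal), /qʰ/ (uvular).
Ejective: /pʼ/ (bilabial), /qʼ/ (uvular).
The palatal row has no ejective member, so the gap is the ejective palatal stop /cʼ/.

/cʼ/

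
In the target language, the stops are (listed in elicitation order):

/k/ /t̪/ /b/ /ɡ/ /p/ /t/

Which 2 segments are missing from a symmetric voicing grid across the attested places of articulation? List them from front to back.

bilabial: voiceless /p/, voiced /b/.
dental: voiceless /t̪/, voiced —.
alveolar: voiceless /t/, voiced —.
velar: voiceless /k/, voiced /ɡ/.
Gaps, from front to back: dental lacks voiced (/d̪/); alveolar lacks voiced (/d/).

/d̪/, /d/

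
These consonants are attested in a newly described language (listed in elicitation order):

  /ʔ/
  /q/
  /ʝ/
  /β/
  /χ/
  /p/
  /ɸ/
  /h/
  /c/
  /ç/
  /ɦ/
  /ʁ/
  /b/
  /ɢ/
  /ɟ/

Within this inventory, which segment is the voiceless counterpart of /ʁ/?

/χ/

/ʁ/ is a voiced uvular fricative.
The voiceless counterpart is a voiceless uvular fricative — in this inventory, /χ/.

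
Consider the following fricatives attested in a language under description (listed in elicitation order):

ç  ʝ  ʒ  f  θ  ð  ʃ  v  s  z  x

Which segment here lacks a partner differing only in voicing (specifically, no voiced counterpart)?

Labiodental: /f/ ~ /v/
Dental: /θ/ ~ /ð/
Alveolar: /s/ ~ /z/
Postalveolar: /ʃ/ ~ /ʒ/
Palatal: /ç/ ~ /ʝ/
Velar: only /x/ (voiceless); no voiced partner.
So /x/ is the unpaired segment.

/x/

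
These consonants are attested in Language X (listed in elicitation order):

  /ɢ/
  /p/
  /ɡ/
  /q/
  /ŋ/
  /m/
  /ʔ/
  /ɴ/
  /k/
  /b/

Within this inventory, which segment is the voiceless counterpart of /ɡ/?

/ɡ/ is a voiced velar stop.
The voiceless counterpart is a voiceless velar stop — in this inventory, /k/.

/k/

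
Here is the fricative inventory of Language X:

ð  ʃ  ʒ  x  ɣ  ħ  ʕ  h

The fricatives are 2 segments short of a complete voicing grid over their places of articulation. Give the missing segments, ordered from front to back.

place of articulation  voiceless  voiced  
dental            —         ð       
postalveolar      ʃ         ʒ       
velar             x         ɣ       
pharyngeal        ħ         ʕ       
glottal           h         —       
Gaps, from front to back: dental lacks voiceless (/θ/); glottal lacks voiced (/ɦ/).

/θ/, /ɦ/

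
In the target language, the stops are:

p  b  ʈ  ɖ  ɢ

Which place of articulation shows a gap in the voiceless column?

Voiceless: /p/ (bilabial), /ʈ/ (retroflex).
Voiced: /b/ (bilabial), /ɖ/ (retroflex), /ɢ/ (uvular).
Every place of articulation has a voiceless member except uvular, where /q/ would be expected.

uvular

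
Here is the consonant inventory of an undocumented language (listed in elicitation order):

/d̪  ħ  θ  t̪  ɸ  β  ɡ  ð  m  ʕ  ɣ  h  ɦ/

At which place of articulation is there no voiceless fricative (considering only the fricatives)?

place of articulation  voiceless  voiced  
bilabial          ɸ         β       
dental            θ         ð       
velar             —         ɣ       
pharyngeal        ħ         ʕ       
glottal           h         ɦ       
Every place of articulation has a voiceless member except velar, where /x/ would be expected.

velar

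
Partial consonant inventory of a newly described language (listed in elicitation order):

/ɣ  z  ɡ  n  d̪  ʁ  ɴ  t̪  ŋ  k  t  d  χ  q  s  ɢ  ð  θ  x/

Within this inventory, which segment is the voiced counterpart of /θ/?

/ð/

/θ/ is a voiceless dental fricative.
The voiced counterpart is a voiced dental fricative — in this inventory, /ð/.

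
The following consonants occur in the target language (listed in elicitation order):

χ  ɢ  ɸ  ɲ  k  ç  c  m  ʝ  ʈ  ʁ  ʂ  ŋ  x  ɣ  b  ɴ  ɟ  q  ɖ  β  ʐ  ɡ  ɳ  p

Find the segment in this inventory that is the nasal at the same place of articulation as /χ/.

/χ/ is a voiceless uvular fricative.
The nasal at the same place is an uvular nasal — in this inventory, /ɴ/.

/ɴ/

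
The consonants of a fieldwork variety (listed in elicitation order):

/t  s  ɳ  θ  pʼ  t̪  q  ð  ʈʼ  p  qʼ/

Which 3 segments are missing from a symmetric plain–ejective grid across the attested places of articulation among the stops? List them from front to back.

/t̪ʼ/, /tʼ/, /ʈ/

Plain: /p/ (bilabial), /t̪/ (dental), /t/ (alveolar), /q/ (uvular).
Ejective: /pʼ/ (bilabial), /ʈʼ/ (retroflex), /qʼ/ (uvular).
Gaps, from front to back: dental lacks ejective (/t̪ʼ/); alveolar lacks ejective (/tʼ/); retroflex lacks plain (/ʈ/).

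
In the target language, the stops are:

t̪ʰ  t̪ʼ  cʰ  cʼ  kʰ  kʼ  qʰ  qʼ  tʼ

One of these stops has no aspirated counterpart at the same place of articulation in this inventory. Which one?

Dental: /t̪ʰ/ ~ /t̪ʼ/
Palatal: /cʰ/ ~ /cʼ/
Velar: /kʰ/ ~ /kʼ/
Uvular: /qʰ/ ~ /qʼ/
Alveolar: only /tʼ/ (ejective); no aspirated partner.
So /tʼ/ is the unpaired segment.

/tʼ/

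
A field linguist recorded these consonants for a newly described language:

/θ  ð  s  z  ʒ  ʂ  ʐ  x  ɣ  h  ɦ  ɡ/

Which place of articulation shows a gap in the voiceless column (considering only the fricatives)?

place of articulation  voiceless  voiced  
dental            θ         ð       
alveolar          s         z       
postalveolar      —         ʒ       
retroflex         ʂ         ʐ       
velar             x         ɣ       
glottal           h         ɦ       
Every place of articulation has a voiceless member except postalveolar, where /ʃ/ would be expected.

postalveolar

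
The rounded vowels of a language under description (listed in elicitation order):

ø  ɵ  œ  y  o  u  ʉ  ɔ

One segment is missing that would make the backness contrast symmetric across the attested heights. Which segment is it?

/ɞ/

height            front     central   back    
high              y         ʉ         u       
high-mid          ø         ɵ         o       
low-mid           œ         —         ɔ       
The low-mid row has no central member, so the gap is the low-mid central rounded vowel /ɞ/.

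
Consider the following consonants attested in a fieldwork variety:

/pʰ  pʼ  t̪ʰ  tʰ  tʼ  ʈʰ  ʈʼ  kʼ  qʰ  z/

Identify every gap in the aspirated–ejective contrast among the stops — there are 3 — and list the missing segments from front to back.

place of articulation  aspirated  ejective
bilabial          pʰ        pʼ      
dental            t̪ʰ       —       
alveolar          tʰ        tʼ      
retroflex         ʈʰ        ʈʼ      
velar             —         kʼ      
uvular            qʰ        —       
Gaps, from front to back: dental lacks ejective (/t̪ʼ/); velar lacks aspirated (/kʰ/); uvular lacks ejective (/qʼ/).

/t̪ʼ/, /kʰ/, /qʼ/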